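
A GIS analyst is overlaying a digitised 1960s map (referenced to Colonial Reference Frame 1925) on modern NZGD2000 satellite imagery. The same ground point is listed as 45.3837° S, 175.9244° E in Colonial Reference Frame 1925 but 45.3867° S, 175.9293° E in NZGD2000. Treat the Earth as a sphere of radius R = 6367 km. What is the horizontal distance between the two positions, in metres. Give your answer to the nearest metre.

507 m

Δφ = -45.3867° − -45.3837° = -0.0030°; Δλ = 175.9293° − 175.9244° = +0.0049°.
1° along a meridian = πR/180 = 111125 m.
ΔN = Δφ × 111125 = -333.4 m; ΔE = Δλ × 111125 × cos(-45.3837°) = +0.0049 × 111125 × 0.702356 = 382.4 m.
Distance = √(ΔE² + ΔN²) = √(382.4² + (-333.4)²) = 507.3 m.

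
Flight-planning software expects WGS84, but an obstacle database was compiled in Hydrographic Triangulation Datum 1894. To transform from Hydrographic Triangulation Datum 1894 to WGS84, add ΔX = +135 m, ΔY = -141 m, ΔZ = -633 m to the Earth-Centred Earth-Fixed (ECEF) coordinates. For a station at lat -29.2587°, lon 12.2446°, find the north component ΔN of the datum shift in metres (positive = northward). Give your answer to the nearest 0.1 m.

ΔN = -502.4 m

At φ = -29.2587°, λ = 12.2446°: sin φ = -0.488754, cos φ = 0.872422, sin λ = 0.212086, cos λ = 0.977251.
ΔN = −sin φ cos λ·ΔX − sin φ sin λ·ΔY + cos φ·ΔZ = −(-0.488754)(0.977251)(135) − (-0.488754)(0.212086)(-141) + (0.872422)(-633) = -502.38 m.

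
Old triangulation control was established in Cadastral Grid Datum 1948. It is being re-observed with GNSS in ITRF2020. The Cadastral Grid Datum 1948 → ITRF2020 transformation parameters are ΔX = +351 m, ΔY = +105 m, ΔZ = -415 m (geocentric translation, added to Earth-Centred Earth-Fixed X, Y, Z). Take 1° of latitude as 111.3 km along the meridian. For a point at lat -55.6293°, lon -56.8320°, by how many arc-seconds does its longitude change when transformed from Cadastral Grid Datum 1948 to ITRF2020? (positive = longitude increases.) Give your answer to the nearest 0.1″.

Δλ = 20.1″

sin φ = -0.825402, cos φ = 0.564545, sin λ = -0.837070, cos λ = 0.547096.
East component: ΔE = −sin λ·ΔX + cos λ·ΔY = −(-0.837070)(351) + (0.547096)(105) = 351.26 m.
1° of latitude spans 111300 m; at latitude φ, 1° of longitude spans that × cos φ = 62833.9 m, so Δλ = 351.26 / 62833.9 × 3600 = 20.125″.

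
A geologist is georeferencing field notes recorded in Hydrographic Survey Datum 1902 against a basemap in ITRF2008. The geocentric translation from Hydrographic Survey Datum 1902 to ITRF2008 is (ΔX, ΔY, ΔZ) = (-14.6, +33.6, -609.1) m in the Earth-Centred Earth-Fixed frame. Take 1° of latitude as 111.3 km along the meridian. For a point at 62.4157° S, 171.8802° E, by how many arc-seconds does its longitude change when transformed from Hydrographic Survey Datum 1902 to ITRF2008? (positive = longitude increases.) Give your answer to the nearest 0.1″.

Δλ = -2.2″

sin φ = -0.886330, cos φ = 0.463053, sin λ = 0.141243, cos λ = -0.989975.
East component: ΔE = −sin λ·ΔX + cos λ·ΔY = −(0.141243)(-14.6) + (-0.989975)(33.6) = -31.20 m.
1° of latitude spans 111300 m; at latitude φ, 1° of longitude spans that × cos φ = 51537.8 m, so Δλ = -31.20 / 51537.8 × 3600 = -2.179″.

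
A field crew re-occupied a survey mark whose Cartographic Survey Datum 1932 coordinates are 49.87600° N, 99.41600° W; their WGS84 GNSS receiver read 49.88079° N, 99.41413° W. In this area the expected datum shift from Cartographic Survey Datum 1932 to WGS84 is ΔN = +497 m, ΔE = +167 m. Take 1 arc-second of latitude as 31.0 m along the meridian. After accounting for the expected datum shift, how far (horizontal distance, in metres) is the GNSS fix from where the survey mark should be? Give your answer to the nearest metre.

50 m

Observed coordinate differences: Δφ = +0.00479°, Δλ = +0.00187°.
Converting to metres (1° lat = 111600 m, cos φ = 0.644444): observed ΔN = 534.6 m, observed ΔE = 134.5 m.
Subtracting the expected shift leaves a residual of 534.6 − (497) = 37.6 m north and 134.5 − (167) = -32.5 m east.
Residual distance = √(37.6² + (-32.5)²) = 49.7 m.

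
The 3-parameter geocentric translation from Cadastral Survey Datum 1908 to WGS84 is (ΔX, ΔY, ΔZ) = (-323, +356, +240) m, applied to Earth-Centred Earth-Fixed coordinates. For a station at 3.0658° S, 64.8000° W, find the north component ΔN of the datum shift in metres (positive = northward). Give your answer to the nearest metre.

At φ = -3.0658°, λ = -64.8000°: sin φ = -0.053483, cos φ = 0.998569, sin λ = -0.904827, cos λ = 0.425779.
ΔN = −sin φ cos λ·ΔX − sin φ sin λ·ΔY + cos φ·ΔZ = −(-0.053483)(0.425779)(-323) − (-0.053483)(-0.904827)(356) + (0.998569)(240) = 215.07 m.

ΔN = 215 m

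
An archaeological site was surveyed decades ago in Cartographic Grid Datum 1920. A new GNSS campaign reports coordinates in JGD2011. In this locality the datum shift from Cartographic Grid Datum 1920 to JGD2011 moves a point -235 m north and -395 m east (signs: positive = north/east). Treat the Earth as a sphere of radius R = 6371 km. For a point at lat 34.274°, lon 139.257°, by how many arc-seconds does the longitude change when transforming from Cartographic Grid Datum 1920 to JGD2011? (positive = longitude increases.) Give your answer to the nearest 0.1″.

At latitude 34.274°, cos φ = 0.826354.
One radian of longitude at latitude φ spans R cos φ, so Δλ = ΔE / (R cos φ) = -395.0 / (6371000 × 0.826354) = -7.5028e-05 rad = -15.476″.

Δλ = -15.5″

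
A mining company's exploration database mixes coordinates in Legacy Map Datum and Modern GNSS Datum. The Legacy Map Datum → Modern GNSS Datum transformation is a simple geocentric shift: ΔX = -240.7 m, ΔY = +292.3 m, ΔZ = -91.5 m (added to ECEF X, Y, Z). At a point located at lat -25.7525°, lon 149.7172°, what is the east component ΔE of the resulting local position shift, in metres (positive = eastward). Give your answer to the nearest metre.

The local east axis at (φ, λ) is (−sin λ, cos λ, 0), so ΔE = −sin(149.7172°)·(-240.7) + cos(149.7172°)·292.3 = -131.04 m.

ΔE = -131 m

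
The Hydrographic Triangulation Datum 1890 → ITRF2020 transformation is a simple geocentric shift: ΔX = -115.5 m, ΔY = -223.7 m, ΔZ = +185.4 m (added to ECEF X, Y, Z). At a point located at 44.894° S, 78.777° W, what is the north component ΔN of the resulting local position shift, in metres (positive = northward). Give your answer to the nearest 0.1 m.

The local north axis is (−sin φ cos λ, −sin φ sin λ, cos φ), giving ΔN = -15.866 + 154.868 + 131.340 = 270.34 m.

ΔN = 270.3 m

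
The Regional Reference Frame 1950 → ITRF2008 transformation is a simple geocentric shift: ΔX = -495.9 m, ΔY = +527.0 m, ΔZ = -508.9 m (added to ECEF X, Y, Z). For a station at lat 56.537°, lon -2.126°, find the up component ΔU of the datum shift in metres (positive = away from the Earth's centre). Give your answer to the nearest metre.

ΔU = -709 m

At φ = 56.537°, λ = -2.126°: sin φ = 0.834242, cos φ = 0.551398, sin λ = -0.037097, cos λ = 0.999312.
ΔU = cos φ cos λ·ΔX + cos φ sin λ·ΔY + sin φ·ΔZ = (0.551398)(0.999312)(-495.9) + (0.551398)(-0.037097)(527.0) + (0.834242)(-508.9) = -708.58 m.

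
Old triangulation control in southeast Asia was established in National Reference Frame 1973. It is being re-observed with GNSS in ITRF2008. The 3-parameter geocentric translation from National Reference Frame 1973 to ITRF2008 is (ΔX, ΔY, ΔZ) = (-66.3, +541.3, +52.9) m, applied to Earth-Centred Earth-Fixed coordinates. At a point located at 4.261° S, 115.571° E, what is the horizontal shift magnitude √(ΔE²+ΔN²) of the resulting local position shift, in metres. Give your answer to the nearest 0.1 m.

At φ = -4.261°, λ = 115.571°: sin φ = -0.074300, cos φ = 0.997236, sin λ = 0.902051, cos λ = -0.431629.
ΔE = −sin λ·ΔX + cos λ·ΔY = −(0.902051)·(-66.3) + (-0.431629)·(541.3) = -173.83 m.
ΔN = −sin φ cos λ·ΔX − sin φ sin λ·ΔY + cos φ·ΔZ = −(-0.074300)(-0.431629)(-66.3) − (-0.074300)(0.902051)(541.3) + (0.997236)(52.9) = 91.16 m.
Horizontal magnitude = √(ΔE² + ΔN²) = √((-173.83)² + 91.16²) = 196.29 m.

196.3 m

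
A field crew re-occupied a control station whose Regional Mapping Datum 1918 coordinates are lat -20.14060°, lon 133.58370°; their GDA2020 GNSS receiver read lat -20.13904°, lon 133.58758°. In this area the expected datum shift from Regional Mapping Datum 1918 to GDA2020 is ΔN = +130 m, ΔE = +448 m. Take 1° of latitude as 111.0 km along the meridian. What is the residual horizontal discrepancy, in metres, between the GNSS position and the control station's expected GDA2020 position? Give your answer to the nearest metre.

61 m

Observed coordinate differences: Δφ = +0.00156°, Δλ = +0.00388°.
Converting to metres (1° lat = 111000 m, cos φ = 0.938850): observed ΔN = 173.2 m, observed ΔE = 404.3 m.
Subtracting the expected shift leaves a residual of 173.2 − (130) = 43.2 m north and 404.3 − (448) = -43.7 m east.
Residual distance = √(43.2² + (-43.7)²) = 61.4 m.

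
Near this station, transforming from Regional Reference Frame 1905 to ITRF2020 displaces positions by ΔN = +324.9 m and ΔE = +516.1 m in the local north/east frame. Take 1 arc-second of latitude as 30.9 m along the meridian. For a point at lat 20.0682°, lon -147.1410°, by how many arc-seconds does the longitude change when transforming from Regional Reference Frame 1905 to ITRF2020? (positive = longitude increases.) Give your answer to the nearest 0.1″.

At latitude 20.0682°, cos φ = 0.939285.
1″ of longitude at this latitude = 30.90 × cos φ = 29.0239 m, so Δλ = 516.1 / 29.0239 = 17.782″.

Δλ = 17.8″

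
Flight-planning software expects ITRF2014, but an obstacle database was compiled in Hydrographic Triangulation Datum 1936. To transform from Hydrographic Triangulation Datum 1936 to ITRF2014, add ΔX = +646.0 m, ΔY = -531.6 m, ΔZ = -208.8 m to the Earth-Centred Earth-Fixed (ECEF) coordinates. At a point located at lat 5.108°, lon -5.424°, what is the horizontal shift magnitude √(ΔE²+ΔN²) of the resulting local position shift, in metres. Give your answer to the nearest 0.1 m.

The local east axis at (φ, λ) is (−sin λ, cos λ, 0), so ΔE = −sin(-5.424°)·646.0 + cos(-5.424°)·(-531.6) = -468.16 m.
The local north axis is (−sin φ cos λ, −sin φ sin λ, cos φ), giving ΔN = -57.258 − 4.474 − 207.971 = -269.70 m.
Horizontal magnitude = √(ΔE² + ΔN²) = √((-468.16)² + (-269.70)²) = 540.29 m.

540.3 m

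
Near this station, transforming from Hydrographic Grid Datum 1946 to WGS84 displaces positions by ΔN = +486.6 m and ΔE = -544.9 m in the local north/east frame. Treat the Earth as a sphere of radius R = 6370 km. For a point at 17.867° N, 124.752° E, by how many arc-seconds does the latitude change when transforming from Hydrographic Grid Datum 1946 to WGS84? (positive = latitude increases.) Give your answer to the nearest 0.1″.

Δφ = 15.8″

On a sphere of radius R, 1 rad of latitude = R, so Δφ = ΔN / R = 486.6 / 6370000 = 7.6389e-05 rad = 15.756″.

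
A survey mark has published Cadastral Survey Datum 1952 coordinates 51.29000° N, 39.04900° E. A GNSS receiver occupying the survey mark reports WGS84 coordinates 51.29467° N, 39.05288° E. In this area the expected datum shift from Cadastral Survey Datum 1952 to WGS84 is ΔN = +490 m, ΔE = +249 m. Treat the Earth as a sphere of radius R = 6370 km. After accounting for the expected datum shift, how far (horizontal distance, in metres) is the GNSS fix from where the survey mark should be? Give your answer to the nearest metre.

36 m

Observed coordinate differences: Δφ = +0.00467°, Δλ = +0.00388°.
Converting to metres (1° lat = 111177 m, cos φ = 0.625379): observed ΔN = 519.2 m, observed ΔE = 269.8 m.
Subtracting the expected shift leaves a residual of 519.2 − (490) = 29.2 m north and 269.8 − (249) = 20.8 m east.
Residual distance = √(29.2² + 20.8²) = 35.8 m.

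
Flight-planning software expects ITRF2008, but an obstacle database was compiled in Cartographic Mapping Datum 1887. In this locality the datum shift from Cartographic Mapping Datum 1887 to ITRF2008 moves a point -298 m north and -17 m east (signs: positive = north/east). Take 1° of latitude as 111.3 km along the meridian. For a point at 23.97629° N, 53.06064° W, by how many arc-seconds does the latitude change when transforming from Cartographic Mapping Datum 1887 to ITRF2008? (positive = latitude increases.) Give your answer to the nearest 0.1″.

1° of latitude = 111.3 km, so Δφ = -298.0 / 111300 = -0.0026774° = -9.639″.

Δφ = -9.6″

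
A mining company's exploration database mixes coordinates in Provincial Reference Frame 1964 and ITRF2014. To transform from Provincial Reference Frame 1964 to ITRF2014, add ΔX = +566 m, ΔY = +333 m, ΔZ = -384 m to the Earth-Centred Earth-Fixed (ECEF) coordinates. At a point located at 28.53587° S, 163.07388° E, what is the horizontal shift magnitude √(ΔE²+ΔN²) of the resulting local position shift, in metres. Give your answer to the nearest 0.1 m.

732.0 m

At φ = -28.53587°, λ = 163.07388°: sin φ = -0.477709, cos φ = 0.878518, sin λ = 0.291138, cos λ = -0.956681.
ΔE = −sin λ·ΔX + cos λ·ΔY = −(0.291138)·(566) + (-0.956681)·(333) = -483.36 m.
ΔN = −sin φ cos λ·ΔX − sin φ sin λ·ΔY + cos φ·ΔZ = −(-0.477709)(-0.956681)(566) − (-0.477709)(0.291138)(333) + (0.878518)(-384) = -549.71 m.
Horizontal magnitude = √(ΔE² + ΔN²) = √((-483.36)² + (-549.71)²) = 731.99 m.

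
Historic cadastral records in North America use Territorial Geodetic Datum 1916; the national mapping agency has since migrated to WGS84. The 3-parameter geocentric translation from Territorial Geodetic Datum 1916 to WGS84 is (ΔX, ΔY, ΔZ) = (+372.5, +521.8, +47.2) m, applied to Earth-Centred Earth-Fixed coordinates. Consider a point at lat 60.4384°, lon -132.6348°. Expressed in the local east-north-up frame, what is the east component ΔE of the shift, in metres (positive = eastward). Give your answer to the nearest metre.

At φ = 60.4384°, λ = -132.6348°: sin φ = 0.869826, cos φ = 0.493359, sin λ = -0.735686, cos λ = -0.677323.
ΔE = −sin λ·ΔX + cos λ·ΔY = −(-0.735686)·(372.5) + (-0.677323)·(521.8) = -79.38 m.

ΔE = -79 m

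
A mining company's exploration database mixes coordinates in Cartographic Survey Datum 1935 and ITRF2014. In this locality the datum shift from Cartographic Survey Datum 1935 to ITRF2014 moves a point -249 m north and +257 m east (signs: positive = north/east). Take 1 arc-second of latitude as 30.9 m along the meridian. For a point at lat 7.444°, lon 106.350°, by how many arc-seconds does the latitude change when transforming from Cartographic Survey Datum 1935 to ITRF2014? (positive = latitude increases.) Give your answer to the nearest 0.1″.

Δφ = -8.1″

1″ of latitude = 30.90 m, so Δφ = -249.0 / 30.90 = -8.058″.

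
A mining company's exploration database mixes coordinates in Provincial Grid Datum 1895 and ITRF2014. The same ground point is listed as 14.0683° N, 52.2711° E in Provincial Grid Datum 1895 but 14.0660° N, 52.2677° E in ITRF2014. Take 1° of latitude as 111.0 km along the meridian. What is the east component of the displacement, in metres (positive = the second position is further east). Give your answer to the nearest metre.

Δφ = 14.0660° − 14.0683° = -0.0023°; Δλ = 52.2677° − 52.2711° = -0.0034°.
ΔN = Δφ × 111000 = -255.3 m; ΔE = Δλ × 111000 × cos(14.0683°) = -0.0034 × 111000 × 0.970007 = -366.1 m.

ΔE = -366 m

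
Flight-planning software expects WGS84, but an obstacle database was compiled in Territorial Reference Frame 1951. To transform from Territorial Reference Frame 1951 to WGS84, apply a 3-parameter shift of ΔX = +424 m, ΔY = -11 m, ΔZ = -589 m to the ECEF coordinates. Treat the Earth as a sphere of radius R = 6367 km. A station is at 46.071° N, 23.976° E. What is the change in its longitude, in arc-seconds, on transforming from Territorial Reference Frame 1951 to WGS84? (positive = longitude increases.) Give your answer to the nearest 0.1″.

Δλ = -8.5″

sin φ = 0.720200, cos φ = 0.693766, sin λ = 0.406354, cos λ = 0.913716.
East component: ΔE = −sin λ·ΔX + cos λ·ΔY = −(0.406354)(424) + (0.913716)(-11) = -182.34 m.
1° of latitude spans πR/180 = 111125 m; at latitude φ, 1° of longitude spans that × cos φ = 77094.9 m, so Δλ = -182.34 / 77094.9 × 3600 = -8.515″.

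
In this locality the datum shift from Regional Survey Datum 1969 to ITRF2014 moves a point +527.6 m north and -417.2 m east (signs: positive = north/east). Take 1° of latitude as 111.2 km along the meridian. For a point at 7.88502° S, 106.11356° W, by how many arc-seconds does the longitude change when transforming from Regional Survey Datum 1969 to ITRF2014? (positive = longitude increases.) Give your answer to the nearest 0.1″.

At latitude -7.88502°, cos φ = 0.990545.
1° of longitude at this latitude = 111.2 × cos φ = 110.15 km, so Δλ = -417.2 / 110148.6 = -0.0037876° = -13.635″.

Δλ = -13.6″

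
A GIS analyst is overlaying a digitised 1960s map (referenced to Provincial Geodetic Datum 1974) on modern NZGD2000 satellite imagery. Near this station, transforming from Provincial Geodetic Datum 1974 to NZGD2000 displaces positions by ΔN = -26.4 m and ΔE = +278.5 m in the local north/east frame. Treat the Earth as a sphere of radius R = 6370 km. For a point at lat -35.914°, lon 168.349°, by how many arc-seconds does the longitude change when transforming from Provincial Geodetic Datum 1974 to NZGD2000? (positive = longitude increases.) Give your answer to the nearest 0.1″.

Δλ = 11.1″

At latitude -35.914°, cos φ = 0.809898.
One radian of longitude at latitude φ spans R cos φ, so Δλ = ΔE / (R cos φ) = 278.5 / (6370000 × 0.809898) = 5.3983e-05 rad = 11.135″.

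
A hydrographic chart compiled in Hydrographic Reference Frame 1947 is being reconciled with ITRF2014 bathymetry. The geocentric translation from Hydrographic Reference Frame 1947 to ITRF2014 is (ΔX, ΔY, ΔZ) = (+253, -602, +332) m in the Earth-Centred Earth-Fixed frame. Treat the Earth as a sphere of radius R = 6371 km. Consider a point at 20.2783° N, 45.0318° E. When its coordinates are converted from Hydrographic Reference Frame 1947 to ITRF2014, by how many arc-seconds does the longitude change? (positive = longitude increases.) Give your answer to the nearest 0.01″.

sin φ = 0.346580, cos φ = 0.938020, sin λ = 0.707499, cos λ = 0.706714.
East component: ΔE = −sin λ·ΔX + cos λ·ΔY = −(0.707499)(253) + (0.706714)(-602) = -604.44 m.
1° of latitude spans πR/180 = 111195 m; at latitude φ, 1° of longitude spans that × cos φ = 104303.1 m, so Δλ = -604.44 / 104303.1 × 3600 = -20.862″.

Δλ = -20.86″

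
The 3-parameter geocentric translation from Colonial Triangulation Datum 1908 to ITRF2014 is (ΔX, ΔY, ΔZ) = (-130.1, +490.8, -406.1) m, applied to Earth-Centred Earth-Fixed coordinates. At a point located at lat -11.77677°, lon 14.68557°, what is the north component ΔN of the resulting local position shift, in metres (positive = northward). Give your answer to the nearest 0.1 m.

ΔN = -397.8 m

The local north axis is (−sin φ cos λ, −sin φ sin λ, cos φ), giving ΔN = -25.686 + 25.395 − 397.552 = -397.84 m.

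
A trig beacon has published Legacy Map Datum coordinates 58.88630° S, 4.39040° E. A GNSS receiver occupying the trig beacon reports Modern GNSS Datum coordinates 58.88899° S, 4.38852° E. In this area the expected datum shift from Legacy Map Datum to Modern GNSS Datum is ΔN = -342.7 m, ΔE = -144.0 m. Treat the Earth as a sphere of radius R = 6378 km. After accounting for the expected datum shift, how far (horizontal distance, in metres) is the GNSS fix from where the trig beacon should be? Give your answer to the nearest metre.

56 m

Observed coordinate differences: Δφ = -0.00269°, Δλ = -0.00188°.
Converting to metres (1° lat = 111317 m, cos φ = 0.516738): observed ΔN = -299.4 m, observed ΔE = -108.1 m.
Subtracting the expected shift leaves a residual of -299.4 − (-342.7) = 43.3 m north and -108.1 − (-144.0) = 35.9 m east.
Residual distance = √(43.3² + 35.9²) = 56.2 m.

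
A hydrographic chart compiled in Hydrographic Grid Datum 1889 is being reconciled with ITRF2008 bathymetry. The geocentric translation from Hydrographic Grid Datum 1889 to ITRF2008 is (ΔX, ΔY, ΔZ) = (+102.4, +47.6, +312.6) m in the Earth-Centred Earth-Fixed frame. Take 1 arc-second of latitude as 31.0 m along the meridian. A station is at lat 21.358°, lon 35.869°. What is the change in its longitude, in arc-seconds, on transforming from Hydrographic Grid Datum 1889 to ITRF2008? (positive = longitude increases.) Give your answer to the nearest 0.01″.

sin φ = 0.364194, cos φ = 0.931323, sin λ = 0.585934, cos λ = 0.810359.
East component: ΔE = −sin λ·ΔX + cos λ·ΔY = −(0.585934)(102.4) + (0.810359)(47.6) = -21.43 m.
1° of latitude spans 3600 × 31.00 = 111600 m; at latitude φ, 1° of longitude spans that × cos φ = 103935.7 m, so Δλ = -21.43 / 103935.7 × 3600 = -0.742″.

Δλ = -0.74″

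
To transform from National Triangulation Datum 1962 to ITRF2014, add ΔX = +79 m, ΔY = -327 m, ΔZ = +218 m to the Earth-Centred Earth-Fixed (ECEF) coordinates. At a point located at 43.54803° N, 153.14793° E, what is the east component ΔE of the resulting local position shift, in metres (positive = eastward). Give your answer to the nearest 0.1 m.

The local east axis at (φ, λ) is (−sin λ, cos λ, 0), so ΔE = −sin(153.14793°)·79 + cos(153.14793°)·(-327) = 256.06 m.

ΔE = 256.1 m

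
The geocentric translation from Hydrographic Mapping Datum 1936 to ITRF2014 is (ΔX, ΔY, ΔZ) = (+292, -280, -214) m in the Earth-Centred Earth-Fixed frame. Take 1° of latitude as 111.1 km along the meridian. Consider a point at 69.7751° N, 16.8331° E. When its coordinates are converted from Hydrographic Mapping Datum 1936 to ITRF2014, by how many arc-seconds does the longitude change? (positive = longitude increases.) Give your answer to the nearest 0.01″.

sin φ = 0.938343, cos φ = 0.345706, sin λ = 0.289585, cos λ = 0.957152.
East component: ΔE = −sin λ·ΔX + cos λ·ΔY = −(0.289585)(292) + (0.957152)(-280) = -352.56 m.
1° of latitude spans 111100 m; at latitude φ, 1° of longitude spans that × cos φ = 38407.9 m, so Δλ = -352.56 / 38407.9 × 3600 = -33.046″.

Δλ = -33.05″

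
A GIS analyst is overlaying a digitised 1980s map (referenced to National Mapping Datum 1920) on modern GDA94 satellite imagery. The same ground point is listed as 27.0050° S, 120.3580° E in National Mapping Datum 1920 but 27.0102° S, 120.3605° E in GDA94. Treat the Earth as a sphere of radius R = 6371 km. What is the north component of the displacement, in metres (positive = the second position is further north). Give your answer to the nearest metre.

Δφ = -27.0102° − -27.0050° = -0.0052°; Δλ = 120.3605° − 120.3580° = +0.0025°.
1° along a meridian = πR/180 = 111195 m.
ΔN = Δφ × 111195 = -578.2 m; ΔE = Δλ × 111195 × cos(-27.0050°) = +0.0025 × 111195 × 0.890967 = 247.7 m.

ΔN = -578 m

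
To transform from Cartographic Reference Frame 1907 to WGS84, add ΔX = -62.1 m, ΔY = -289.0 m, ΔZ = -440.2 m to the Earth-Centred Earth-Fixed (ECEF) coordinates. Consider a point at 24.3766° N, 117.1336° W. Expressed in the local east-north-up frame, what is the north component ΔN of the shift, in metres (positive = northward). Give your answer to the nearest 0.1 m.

The local north axis is (−sin φ cos λ, −sin φ sin λ, cos φ), giving ΔN = -11.689 − 106.152 − 400.957 = -518.80 m.

ΔN = -518.8 m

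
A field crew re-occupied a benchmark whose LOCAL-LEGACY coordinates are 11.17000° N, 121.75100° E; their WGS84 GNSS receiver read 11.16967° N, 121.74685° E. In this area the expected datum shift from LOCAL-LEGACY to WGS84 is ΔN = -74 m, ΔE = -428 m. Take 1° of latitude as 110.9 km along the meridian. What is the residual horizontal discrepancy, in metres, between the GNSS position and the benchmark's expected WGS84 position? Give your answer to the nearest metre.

44 m

Observed coordinate differences: Δφ = -0.00033°, Δλ = -0.00415°.
Converting to metres (1° lat = 110900 m, cos φ = 0.981057): observed ΔN = -36.6 m, observed ΔE = -451.5 m.
Subtracting the expected shift leaves a residual of -36.6 − (-74) = 37.4 m north and -451.5 − (-428) = -23.5 m east.
Residual distance = √(37.4² + (-23.5)²) = 44.2 m.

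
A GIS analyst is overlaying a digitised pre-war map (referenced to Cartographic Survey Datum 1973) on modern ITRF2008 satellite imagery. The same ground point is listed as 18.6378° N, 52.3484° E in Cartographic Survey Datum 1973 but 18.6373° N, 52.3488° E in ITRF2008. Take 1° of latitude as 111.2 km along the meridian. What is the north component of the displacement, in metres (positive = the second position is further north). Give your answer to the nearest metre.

ΔN = -56 m

Δφ = 18.6373° − 18.6378° = -0.0005°; Δλ = 52.3488° − 52.3484° = +0.0004°.
ΔN = Δφ × 111200 = -55.6 m; ΔE = Δλ × 111200 × cos(18.6378°) = +0.0004 × 111200 × 0.947558 = 42.1 m.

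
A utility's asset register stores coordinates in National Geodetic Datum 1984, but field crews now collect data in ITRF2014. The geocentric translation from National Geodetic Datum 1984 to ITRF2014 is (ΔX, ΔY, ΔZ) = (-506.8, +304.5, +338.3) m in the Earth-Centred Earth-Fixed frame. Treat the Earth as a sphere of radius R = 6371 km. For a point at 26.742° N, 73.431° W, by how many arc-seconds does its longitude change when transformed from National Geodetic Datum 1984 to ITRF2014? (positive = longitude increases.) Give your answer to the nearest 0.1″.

Δλ = -14.5″

sin φ = 0.449974, cos φ = 0.893042, sin λ = -0.958477, cos λ = 0.285170.
East component: ΔE = −sin λ·ΔX + cos λ·ΔY = −(-0.958477)(-506.8) + (0.285170)(304.5) = -398.92 m.
1° of latitude spans πR/180 = 111195 m; at latitude φ, 1° of longitude spans that × cos φ = 99301.7 m, so Δλ = -398.92 / 99301.7 × 3600 = -14.462″.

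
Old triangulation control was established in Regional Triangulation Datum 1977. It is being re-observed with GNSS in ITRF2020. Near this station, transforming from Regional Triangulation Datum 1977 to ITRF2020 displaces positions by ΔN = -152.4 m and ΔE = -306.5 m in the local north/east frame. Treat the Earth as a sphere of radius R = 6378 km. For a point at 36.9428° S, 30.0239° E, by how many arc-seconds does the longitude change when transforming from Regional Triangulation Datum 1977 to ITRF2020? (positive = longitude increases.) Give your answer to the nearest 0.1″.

At latitude -36.9428°, cos φ = 0.799236.
One radian of longitude at latitude φ spans R cos φ, so Δλ = ΔE / (R cos φ) = -306.5 / (6378000 × 0.799236) = -6.0127e-05 rad = -12.402″.

Δλ = -12.4″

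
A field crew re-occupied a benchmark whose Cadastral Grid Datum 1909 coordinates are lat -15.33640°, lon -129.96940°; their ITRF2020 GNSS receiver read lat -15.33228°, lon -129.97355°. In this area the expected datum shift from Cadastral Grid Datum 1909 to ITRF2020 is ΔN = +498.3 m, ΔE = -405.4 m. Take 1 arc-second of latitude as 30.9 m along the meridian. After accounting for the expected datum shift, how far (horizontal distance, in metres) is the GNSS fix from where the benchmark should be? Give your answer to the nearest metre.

Observed coordinate differences: Δφ = +0.00412°, Δλ = -0.00415°.
Converting to metres (1° lat = 111240 m, cos φ = 0.964390): observed ΔN = 458.3 m, observed ΔE = -445.2 m.
Subtracting the expected shift leaves a residual of 458.3 − (498.3) = -40.0 m north and -445.2 − (-405.4) = -39.8 m east.
Residual distance = √((-40.0)² + (-39.8)²) = 56.4 m.

56 m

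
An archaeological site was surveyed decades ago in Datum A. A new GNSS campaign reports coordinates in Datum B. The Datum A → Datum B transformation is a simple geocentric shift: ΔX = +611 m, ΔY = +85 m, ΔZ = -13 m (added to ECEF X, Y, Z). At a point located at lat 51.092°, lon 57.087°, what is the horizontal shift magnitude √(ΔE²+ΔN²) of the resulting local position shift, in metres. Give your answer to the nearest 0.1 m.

567.1 m

The local east axis at (φ, λ) is (−sin λ, cos λ, 0), so ΔE = −sin(57.087°)·611 + cos(57.087°)·85 = -466.75 m.
The local north axis is (−sin φ cos λ, −sin φ sin λ, cos φ), giving ΔN = -258.344 − 55.527 − 8.165 = -322.04 m.
Horizontal magnitude = √(ΔE² + ΔN²) = √((-466.75)² + (-322.04)²) = 567.06 m.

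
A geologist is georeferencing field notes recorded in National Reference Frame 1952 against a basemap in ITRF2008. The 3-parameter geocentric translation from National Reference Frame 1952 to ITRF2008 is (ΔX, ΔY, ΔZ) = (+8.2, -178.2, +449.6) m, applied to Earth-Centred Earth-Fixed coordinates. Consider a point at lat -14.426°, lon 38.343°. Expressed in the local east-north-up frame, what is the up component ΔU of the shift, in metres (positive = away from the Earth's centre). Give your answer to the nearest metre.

The local up (radial) axis is (cos φ cos λ, cos φ sin λ, sin φ), giving ΔU = 6.229 − 107.064 − 112.009 = -212.84 m.

ΔU = -213 m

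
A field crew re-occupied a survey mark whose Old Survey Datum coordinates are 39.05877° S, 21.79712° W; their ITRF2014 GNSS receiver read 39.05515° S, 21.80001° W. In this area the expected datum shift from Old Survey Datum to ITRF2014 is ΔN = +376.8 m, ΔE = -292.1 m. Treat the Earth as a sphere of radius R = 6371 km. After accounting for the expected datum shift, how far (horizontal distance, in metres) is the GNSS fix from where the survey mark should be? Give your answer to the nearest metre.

Observed coordinate differences: Δφ = +0.00362°, Δλ = -0.00289°.
Converting to metres (1° lat = 111195 m, cos φ = 0.776500): observed ΔN = 402.5 m, observed ΔE = -249.5 m.
Subtracting the expected shift leaves a residual of 402.5 − (376.8) = 25.7 m north and -249.5 − (-292.1) = 42.6 m east.
Residual distance = √(25.7² + 42.6²) = 49.7 m.

50 m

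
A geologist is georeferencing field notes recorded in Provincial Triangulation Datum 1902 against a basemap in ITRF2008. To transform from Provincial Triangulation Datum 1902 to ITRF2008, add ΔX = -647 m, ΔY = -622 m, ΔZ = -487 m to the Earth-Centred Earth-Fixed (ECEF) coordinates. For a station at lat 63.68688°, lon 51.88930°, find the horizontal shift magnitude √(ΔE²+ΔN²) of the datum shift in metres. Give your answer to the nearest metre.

594 m

At φ = 63.68688°, λ = 51.88930°: sin φ = 0.896385, cos φ = 0.443276, sin λ = 0.786820, cos λ = 0.617183.
ΔE = −sin λ·ΔX + cos λ·ΔY = −(0.786820)·(-647) + (0.617183)·(-622) = 125.18 m.
ΔN = −sin φ cos λ·ΔX − sin φ sin λ·ΔY + cos φ·ΔZ = −(0.896385)(0.617183)(-647) − (0.896385)(0.786820)(-622) + (0.443276)(-487) = 580.76 m.
Horizontal magnitude = √(ΔE² + ΔN²) = √(125.18² + 580.76²) = 594.10 m.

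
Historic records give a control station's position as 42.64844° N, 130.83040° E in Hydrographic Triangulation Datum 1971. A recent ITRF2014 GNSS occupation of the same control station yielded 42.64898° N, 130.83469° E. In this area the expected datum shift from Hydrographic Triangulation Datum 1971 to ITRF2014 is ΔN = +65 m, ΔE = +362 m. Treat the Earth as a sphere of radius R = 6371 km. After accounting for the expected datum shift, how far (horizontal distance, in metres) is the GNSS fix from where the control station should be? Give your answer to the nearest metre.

Observed coordinate differences: Δφ = +0.00054°, Δλ = +0.00429°.
Converting to metres (1° lat = 111195 m, cos φ = 0.735525): observed ΔN = 60.0 m, observed ΔE = 350.9 m.
Subtracting the expected shift leaves a residual of 60.0 − (65) = -5.0 m north and 350.9 − (362) = -11.1 m east.
Residual distance = √((-5.0)² + (-11.1)²) = 12.2 m.

12 m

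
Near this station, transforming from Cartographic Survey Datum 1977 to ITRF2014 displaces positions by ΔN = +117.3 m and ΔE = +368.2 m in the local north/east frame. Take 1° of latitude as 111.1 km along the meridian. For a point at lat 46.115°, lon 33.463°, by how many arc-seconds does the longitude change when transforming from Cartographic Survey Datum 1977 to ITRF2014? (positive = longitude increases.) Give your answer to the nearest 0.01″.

Δλ = 17.21″

At latitude 46.115°, cos φ = 0.693213.
1° of longitude at this latitude = 111.1 × cos φ = 77.02 km, so Δλ = 368.2 / 77016.0 = 0.0047808° = 17.211″.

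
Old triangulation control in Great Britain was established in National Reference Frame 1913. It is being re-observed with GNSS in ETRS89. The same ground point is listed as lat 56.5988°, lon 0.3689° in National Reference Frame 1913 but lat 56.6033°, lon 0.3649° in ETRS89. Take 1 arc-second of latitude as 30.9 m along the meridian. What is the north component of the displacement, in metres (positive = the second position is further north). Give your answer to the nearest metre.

Δφ = 56.6033° − 56.5988° = +0.0045°; Δλ = 0.3649° − 0.3689° = -0.0040°.
1° of latitude = 3600 × 30.90 = 111240 m.
ΔN = Δφ × 111240 = 500.6 m; ΔE = Δλ × 111240 × cos(56.5988°) = -0.0040 × 111240 × 0.550498 = -244.9 m.

ΔN = 501 m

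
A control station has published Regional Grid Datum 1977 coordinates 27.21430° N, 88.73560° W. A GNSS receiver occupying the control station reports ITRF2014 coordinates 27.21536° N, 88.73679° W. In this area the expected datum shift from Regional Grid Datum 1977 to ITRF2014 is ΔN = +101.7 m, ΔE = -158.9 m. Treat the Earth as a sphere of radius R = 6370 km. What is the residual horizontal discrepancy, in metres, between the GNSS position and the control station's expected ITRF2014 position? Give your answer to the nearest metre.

Observed coordinate differences: Δφ = +0.00106°, Δλ = -0.00119°.
Converting to metres (1° lat = 111177 m, cos φ = 0.889302): observed ΔN = 117.8 m, observed ΔE = -117.7 m.
Subtracting the expected shift leaves a residual of 117.8 − (101.7) = 16.1 m north and -117.7 − (-158.9) = 41.2 m east.
Residual distance = √(16.1² + 41.2²) = 44.3 m.

44 m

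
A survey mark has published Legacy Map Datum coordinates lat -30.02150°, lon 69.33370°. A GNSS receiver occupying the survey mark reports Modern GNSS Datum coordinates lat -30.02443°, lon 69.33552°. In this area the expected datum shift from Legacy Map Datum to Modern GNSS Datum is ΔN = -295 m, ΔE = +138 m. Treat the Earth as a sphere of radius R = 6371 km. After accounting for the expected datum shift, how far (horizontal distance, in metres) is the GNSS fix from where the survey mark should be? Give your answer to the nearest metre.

48 m

Observed coordinate differences: Δφ = -0.00293°, Δλ = +0.00182°.
Converting to metres (1° lat = 111195 m, cos φ = 0.865838): observed ΔN = -325.8 m, observed ΔE = 175.2 m.
Subtracting the expected shift leaves a residual of -325.8 − (-295) = -30.8 m north and 175.2 − (138) = 37.2 m east.
Residual distance = √((-30.8)² + 37.2²) = 48.3 m.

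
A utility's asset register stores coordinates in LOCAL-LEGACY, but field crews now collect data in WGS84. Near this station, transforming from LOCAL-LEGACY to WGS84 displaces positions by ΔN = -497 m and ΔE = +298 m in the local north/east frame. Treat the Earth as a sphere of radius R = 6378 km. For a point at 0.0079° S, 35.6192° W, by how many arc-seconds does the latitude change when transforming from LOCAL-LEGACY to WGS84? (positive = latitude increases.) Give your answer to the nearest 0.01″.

On a sphere of radius R, 1 rad of latitude = R, so Δφ = ΔN / R = -497.0 / 6378000 = -7.7924e-05 rad = -16.073″.

Δφ = -16.07″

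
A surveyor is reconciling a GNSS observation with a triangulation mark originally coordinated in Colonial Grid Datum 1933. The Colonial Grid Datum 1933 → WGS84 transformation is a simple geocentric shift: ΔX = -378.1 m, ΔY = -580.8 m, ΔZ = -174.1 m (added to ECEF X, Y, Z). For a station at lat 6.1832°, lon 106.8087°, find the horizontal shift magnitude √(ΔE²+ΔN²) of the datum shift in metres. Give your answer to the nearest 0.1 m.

At φ = 6.1832°, λ = 106.8087°: sin φ = 0.107708, cos φ = 0.994183, sin λ = 0.957276, cos λ = -0.289177.
ΔE = −sin λ·ΔX + cos λ·ΔY = −(0.957276)·(-378.1) + (-0.289177)·(-580.8) = 529.90 m.
ΔN = −sin φ cos λ·ΔX − sin φ sin λ·ΔY + cos φ·ΔZ = −(0.107708)(-0.289177)(-378.1) − (0.107708)(0.957276)(-580.8) + (0.994183)(-174.1) = -124.98 m.
Horizontal magnitude = √(ΔE² + ΔN²) = √(529.90² + (-124.98)²) = 544.44 m.

544.4 m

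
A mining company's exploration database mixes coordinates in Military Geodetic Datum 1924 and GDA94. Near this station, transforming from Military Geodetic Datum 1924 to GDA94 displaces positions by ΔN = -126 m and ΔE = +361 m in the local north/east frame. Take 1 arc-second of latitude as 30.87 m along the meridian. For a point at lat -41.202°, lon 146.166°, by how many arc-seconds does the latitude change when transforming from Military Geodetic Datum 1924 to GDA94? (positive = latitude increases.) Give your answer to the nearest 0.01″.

Δφ = -4.08″

1″ of latitude = 30.87 m, so Δφ = -126.0 / 30.87 = -4.082″.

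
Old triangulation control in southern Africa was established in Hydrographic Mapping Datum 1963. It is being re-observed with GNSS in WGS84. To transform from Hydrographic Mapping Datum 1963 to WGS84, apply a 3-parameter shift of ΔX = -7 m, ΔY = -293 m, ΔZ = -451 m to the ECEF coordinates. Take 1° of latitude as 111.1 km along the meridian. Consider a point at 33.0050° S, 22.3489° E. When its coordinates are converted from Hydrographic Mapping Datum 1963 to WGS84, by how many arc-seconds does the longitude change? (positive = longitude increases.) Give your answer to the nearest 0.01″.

sin φ = -0.544712, cos φ = 0.838623, sin λ = 0.380246, cos λ = 0.924886.
East component: ΔE = −sin λ·ΔX + cos λ·ΔY = −(0.380246)(-7) + (0.924886)(-293) = -268.33 m.
1° of latitude spans 111100 m; at latitude φ, 1° of longitude spans that × cos φ = 93171.0 m, so Δλ = -268.33 / 93171.0 × 3600 = -10.368″.

Δλ = -10.37″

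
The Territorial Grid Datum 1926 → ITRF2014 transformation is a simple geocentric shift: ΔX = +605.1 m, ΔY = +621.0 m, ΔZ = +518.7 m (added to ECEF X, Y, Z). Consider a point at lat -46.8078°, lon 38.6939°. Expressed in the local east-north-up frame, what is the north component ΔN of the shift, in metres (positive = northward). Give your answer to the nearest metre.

ΔN = 982 m

The local north axis is (−sin φ cos λ, −sin φ sin λ, cos φ), giving ΔN = 344.320 + 283.039 + 355.023 = 982.38 m.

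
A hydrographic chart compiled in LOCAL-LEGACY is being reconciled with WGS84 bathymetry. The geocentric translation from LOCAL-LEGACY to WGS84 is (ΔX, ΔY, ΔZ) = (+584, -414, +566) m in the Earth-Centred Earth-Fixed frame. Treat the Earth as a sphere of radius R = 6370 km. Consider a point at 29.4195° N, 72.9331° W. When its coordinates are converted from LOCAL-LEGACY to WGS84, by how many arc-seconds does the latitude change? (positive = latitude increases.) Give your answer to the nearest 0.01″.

sin φ = 0.491200, cos φ = 0.871047, sin λ = -0.955963, cos λ = 0.293488.
North component: ΔN = −sin φ cos λ·ΔX − sin φ sin λ·ΔY + cos φ·ΔZ = −(0.491200)(0.293488)(584) − (0.491200)(-0.955963)(-414) + (0.871047)(566) = 214.42 m.
1° of latitude spans πR/180 = 111177 m, so Δφ = 214.42 / 111177 × 3600 = 6.943″.

Δφ = 6.94″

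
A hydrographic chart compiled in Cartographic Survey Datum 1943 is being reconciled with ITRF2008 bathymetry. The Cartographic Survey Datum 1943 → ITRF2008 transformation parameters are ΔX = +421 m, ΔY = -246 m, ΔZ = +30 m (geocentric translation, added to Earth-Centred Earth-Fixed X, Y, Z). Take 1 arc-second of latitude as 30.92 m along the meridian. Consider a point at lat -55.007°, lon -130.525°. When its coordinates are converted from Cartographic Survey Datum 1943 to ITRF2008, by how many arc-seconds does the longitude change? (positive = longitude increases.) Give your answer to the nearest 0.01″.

Δλ = 27.06″

sin φ = -0.819222, cos φ = 0.573476, sin λ = -0.760123, cos λ = -0.649780.
East component: ΔE = −sin λ·ΔX + cos λ·ΔY = −(-0.760123)(421) + (-0.649780)(-246) = 479.86 m.
1° of latitude spans 3600 × 30.92 = 111312 m; at latitude φ, 1° of longitude spans that × cos φ = 63834.8 m, so Δλ = 479.86 / 63834.8 × 3600 = 27.062″.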